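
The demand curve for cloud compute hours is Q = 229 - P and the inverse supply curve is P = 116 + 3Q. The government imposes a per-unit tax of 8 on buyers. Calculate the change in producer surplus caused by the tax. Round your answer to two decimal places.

-163.50

Rewriting demand in inverse form: P = 229 - Q.
Without the tax, 229 - Q = 116 + 3Q so Q* = 28.25 and P* = 200.75.
With the tax, buyers' net willingness to pay falls by 8: (229 - 8) - Q = 116 + 3Q, so Q_t = 26.25. Buyers pay P_b = 202.75; sellers receive P_s = P_b - 8 = 194.75.
Producers lose the trapezoid between P_s and P* out to Q_t plus the triangle from Q_t to Q*: change in PS = 1033.5938 - 1197.0938 = -163.5.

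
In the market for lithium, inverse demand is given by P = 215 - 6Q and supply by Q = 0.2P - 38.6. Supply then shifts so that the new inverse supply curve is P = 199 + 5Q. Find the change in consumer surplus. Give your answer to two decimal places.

Rewriting supply in inverse form: P = 193 + 5Q.
Initial equilibrium: Q_0 = 2, P_0 = 203; CS_0 = (1/2)(2)(12) = 12, PS_0 = (1/2)(2)(10) = 10.
New equilibrium: 215 - 6Q = 199 + 5Q gives Q_1 = 1.4545, P_1 = 206.2727; CS_1 = 6.3471, PS_1 = 5.2893.
Change in consumer surplus = 6.3471 - 12 = -5.6529.

-5.65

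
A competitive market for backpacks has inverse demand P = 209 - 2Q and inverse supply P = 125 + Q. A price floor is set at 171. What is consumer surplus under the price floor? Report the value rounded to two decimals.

361.00

Free-market equilibrium: 209 - 2Q = 125 + Q gives Q* = 28, P* = 153.
At the floor price 171, quantity demanded is (209 - 171)/2 = 19; demand is the short side, so Q = 19 trades at P = 171.
CS is the triangle under demand above 171: (1/2)(19)(209 - 171) = 361.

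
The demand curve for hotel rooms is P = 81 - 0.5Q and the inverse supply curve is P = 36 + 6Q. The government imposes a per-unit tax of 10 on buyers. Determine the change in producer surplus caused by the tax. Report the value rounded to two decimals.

Without the tax, 81 - 0.5Q = 36 + 6Q so Q* = 6.9231 and P* = 77.5385.
A tax on buyers shifts demand down by 10: (81 - 10) - 0.5Q = 36 + 6Q, so Q_t = 5.3846. Buyers pay P_b = 78.3077; sellers receive P_s = P_b - 10 = 68.3077.
Producers lose the trapezoid between P_s and P* out to Q_t plus the triangle from Q_t to Q*: change in PS = 86.9822 - 143.787 = -56.8047.

-56.80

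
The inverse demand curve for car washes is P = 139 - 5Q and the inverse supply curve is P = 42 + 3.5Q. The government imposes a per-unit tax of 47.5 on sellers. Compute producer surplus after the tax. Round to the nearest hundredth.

59.35

Without the tax, 139 - 5Q = 42 + 3.5Q so Q* = 11.4118 and P* = 81.9412.
A tax on sellers shifts supply up by 47.5: 139 - 5Q = 42 + 3.5Q + 47.5, so Q_t = 5.8235. Buyers pay P_b = 109.8824; sellers receive P_s = P_b - 47.5 = 62.3824.
PS = (1/2)(Q_t)(P_s - 42) = (1/2)(5.8235)(20.3824) = 59.3486.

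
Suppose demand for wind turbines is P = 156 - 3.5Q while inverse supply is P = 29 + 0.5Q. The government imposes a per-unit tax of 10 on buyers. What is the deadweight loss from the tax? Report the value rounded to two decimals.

Pre-tax equilibrium: 156 - 3.5Q = 29 + 0.5Q gives Q* = 31.75, P* = 44.875.
With the tax, buyers' net willingness to pay falls by 10: (156 - 10) - 3.5Q = 29 + 0.5Q, so Q_t = 29.25. Buyers pay P_b = 53.625; sellers receive P_s = P_b - 10 = 43.625.
The welfare triangle lost has base Q* - Q_t = 2.5 and height t = 10, so DWL = (1/2)(2.5)(10) = 12.5.

12.50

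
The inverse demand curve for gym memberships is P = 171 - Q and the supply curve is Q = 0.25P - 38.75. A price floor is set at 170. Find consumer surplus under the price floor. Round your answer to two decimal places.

0.50

Rewriting supply in inverse form: P = 155 + 4Q.
Without the control, 171 - Q = 155 + 4Q so Q* = 3.2 and P* = 167.8.
At P = 170, buyers demand (171 - 170)/1 = 1 while sellers would supply more, so the quantity traded is 1 at price 170.
CS is the triangle under demand above 170: (1/2)(1)(171 - 170) = 0.5.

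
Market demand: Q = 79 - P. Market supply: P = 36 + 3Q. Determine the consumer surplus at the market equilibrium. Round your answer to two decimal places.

Rewriting demand in inverse form: P = 79 - Q.
Set 79 - Q = 36 + 3Q, which gives 43 = 4Q, so Q* = 10.75 and P* = 79 - (10.75) = 68.25.
Consumer surplus is the triangle under demand above P*: (1/2)(10.75)(79 - 68.25) = (1/2)(10.75)(10.75) = 57.7812.

57.78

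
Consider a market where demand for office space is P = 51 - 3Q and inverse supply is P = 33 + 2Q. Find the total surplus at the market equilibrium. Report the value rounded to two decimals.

32.40

Equilibrium: 51 - 3Q = 33 + 2Q, so Q* = 3.6 and P* = 40.2.
Total surplus is the full triangle between the curves from 0 to Q*: (1/2)(3.6)(51 - 33) = 32.4.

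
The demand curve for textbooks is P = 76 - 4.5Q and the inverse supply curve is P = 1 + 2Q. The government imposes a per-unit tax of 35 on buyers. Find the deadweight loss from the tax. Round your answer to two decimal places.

94.23

Without the tax, 76 - 4.5Q = 1 + 2Q so Q* = 11.5385 and P* = 24.0769.
A tax on buyers shifts demand down by 35: (76 - 35) - 4.5Q = 1 + 2Q, so Q_t = 6.1538. Buyers pay P_b = 48.3077; sellers receive P_s = P_b - 35 = 13.3077.
Deadweight loss is the triangle between the curves from Q_t to Q*: (1/2)(11.5385 - 6.1538)(35) = 94.2308.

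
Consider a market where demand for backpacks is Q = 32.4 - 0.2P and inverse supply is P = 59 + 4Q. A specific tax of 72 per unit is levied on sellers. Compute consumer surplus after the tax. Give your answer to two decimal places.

Rewriting demand in inverse form: P = 162 - 5Q.
Without the tax, 162 - 5Q = 59 + 4Q so Q* = 11.4444 and P* = 104.7778.
With the tax, sellers need 72 more per unit: 162 - 5Q = 59 + 4Q + 72, so Q_t = 3.4444. Buyers pay P_b = 144.7778; sellers receive P_s = P_b - 72 = 72.7778.
Consumer surplus is the triangle under demand above P_b: (1/2)(3.4444)(162 - 144.7778) = 29.6605.

29.66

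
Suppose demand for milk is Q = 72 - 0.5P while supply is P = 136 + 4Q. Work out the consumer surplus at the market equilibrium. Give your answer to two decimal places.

1.78

Rewriting demand in inverse form: P = 144 - 2Q.
Equilibrium: 144 - 2Q = 136 + 4Q, so Q* = 1.3333 and P* = 141.3333.
The demand choke price is 144, so CS = (1/2)(Q*)(144 - P*) = (1/2)(1.3333)(2.6667) = 1.7778.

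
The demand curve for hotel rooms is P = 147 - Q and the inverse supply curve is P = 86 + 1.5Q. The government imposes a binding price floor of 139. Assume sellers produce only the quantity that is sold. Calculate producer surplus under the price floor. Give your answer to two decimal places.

376.00

Free-market equilibrium: 147 - Q = 86 + 1.5Q gives Q* = 24.4, P* = 122.6.
At P = 139, buyers demand (147 - 139)/1 = 8 while sellers would supply more, so the quantity traded is 8 at price 139.
The supply price at Q = 8 is 98. PS is the trapezoid between 139 and supply over [0, 8]: (1/2)[(139 - 86) + (139 - 98)](8) = 376.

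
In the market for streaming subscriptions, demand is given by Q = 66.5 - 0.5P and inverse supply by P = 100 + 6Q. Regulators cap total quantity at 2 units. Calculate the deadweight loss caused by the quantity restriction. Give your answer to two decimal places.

18.06

Rewriting demand in inverse form: P = 133 - 2Q.
Unrestricted equilibrium: Q* = (133 - 100)/(2 + 6) = 4.125.
At Q = 2 the demand price is 133 - 2(2) = 129 and the supply price is 100 + 6(2) = 112.
DWL = (1/2)(gap between curves at 2) x (Q* - 2) = (1/2)(17)(2.125) = 18.0625.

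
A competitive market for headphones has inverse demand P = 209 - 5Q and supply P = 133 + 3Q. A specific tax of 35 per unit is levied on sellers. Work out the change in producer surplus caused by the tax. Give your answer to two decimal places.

Pre-tax equilibrium: 209 - 5Q = 133 + 3Q gives Q* = 9.5, P* = 161.5.
A tax on sellers shifts supply up by 35: 209 - 5Q = 133 + 3Q + 35, so Q_t = 5.125. Buyers pay P_b = 183.375; sellers receive P_s = P_b - 35 = 148.375.
Producers lose the trapezoid between P_s and P* out to Q_t plus the triangle from Q_t to Q*: change in PS = 39.3984 - 135.375 = -95.9766.

-95.98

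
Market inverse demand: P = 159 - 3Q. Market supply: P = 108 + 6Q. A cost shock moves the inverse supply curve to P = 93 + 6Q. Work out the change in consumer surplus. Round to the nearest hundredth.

32.50

Initial equilibrium: Q_0 = 5.6667, P_0 = 142; CS_0 = (1/2)(5.6667)(17) = 48.1667, PS_0 = (1/2)(5.6667)(34) = 96.3333.
New equilibrium: 159 - 3Q = 93 + 6Q gives Q_1 = 7.3333, P_1 = 137; CS_1 = 80.6667, PS_1 = 161.3333.
Change in consumer surplus = 80.6667 - 48.1667 = 32.5.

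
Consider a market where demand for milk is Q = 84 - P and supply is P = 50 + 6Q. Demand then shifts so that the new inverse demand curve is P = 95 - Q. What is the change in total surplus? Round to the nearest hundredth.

62.07

Rewriting demand in inverse form: P = 84 - Q.
Initial equilibrium: Q_0 = 4.8571, P_0 = 79.1429; CS_0 = (1/2)(4.8571)(4.8571) = 11.7959, PS_0 = (1/2)(4.8571)(29.1429) = 70.7755.
New equilibrium: 95 - Q = 50 + 6Q gives Q_1 = 6.4286, P_1 = 88.5714; CS_1 = 20.6633, PS_1 = 123.9796.
Change in total surplus = (20.6633 + 123.9796) - (11.7959 + 70.7755) = 62.0714.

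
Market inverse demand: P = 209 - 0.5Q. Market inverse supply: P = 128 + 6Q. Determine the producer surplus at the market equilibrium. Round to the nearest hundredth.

Equilibrium: 209 - 0.5Q = 128 + 6Q, so Q* = 12.4615 and P* = 202.7692.
PS is the area between P* and the supply curve from 0 to Q*: (1/2)(12.4615)(74.7692) = 465.8698.

465.87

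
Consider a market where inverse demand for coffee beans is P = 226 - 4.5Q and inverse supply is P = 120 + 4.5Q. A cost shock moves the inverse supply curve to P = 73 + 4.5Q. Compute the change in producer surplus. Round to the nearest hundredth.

Initial equilibrium: Q_0 = 11.7778, P_0 = 173; CS_0 = (1/2)(11.7778)(53) = 312.1111, PS_0 = (1/2)(11.7778)(53) = 312.1111.
New equilibrium: 226 - 4.5Q = 73 + 4.5Q gives Q_1 = 17, P_1 = 149.5; CS_1 = 650.25, PS_1 = 650.25.
Change in producer surplus = 650.25 - 312.1111 = 338.1389.

338.14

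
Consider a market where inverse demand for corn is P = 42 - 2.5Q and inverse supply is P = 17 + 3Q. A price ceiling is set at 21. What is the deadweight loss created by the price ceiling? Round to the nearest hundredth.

28.37

Without the control, 42 - 2.5Q = 17 + 3Q so Q* = 4.5455 and P* = 30.6364.
At the ceiling price 21, quantity supplied is (21 - 17)/3 = 1.3333; supply is the short side, so Q = 1.3333 trades at P = 21.
At Q = 1.3333 the demand price is 38.6667 and the supply price is 21. Deadweight loss is the triangle between the curves from 1.3333 to 4.5455: (1/2)(38.6667 - 21)(4.5455 - 1.3333) = 28.3737.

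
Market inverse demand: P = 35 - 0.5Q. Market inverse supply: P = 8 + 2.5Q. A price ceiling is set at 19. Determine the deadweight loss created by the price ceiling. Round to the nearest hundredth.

31.74

Without the control, 35 - 0.5Q = 8 + 2.5Q so Q* = 9 and P* = 30.5.
At P = 19, sellers supply (19 - 8)/2.5 = 4.4 while buyers want more, so the quantity traded is 4.4 at price 19.
The lost-trades triangle has base Q* - 4.4 = 4.6 and height equal to the gap between the curves at Q = 4.4, which is 32.8 - 19 = 13.8. DWL = (1/2)(4.6)(13.8) = 31.74.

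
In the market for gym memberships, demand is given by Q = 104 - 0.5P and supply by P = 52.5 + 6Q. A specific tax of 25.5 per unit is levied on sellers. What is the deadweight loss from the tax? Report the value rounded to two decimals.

Rewriting demand in inverse form: P = 208 - 2Q.
Without the tax, 208 - 2Q = 52.5 + 6Q so Q* = 19.4375 and P* = 169.125.
With the tax, sellers need 25.5 more per unit: 208 - 2Q = 52.5 + 6Q + 25.5, so Q_t = 16.25. Buyers pay P_b = 175.5; sellers receive P_s = P_b - 25.5 = 150.
The welfare triangle lost has base Q* - Q_t = 3.1875 and height t = 25.5, so DWL = (1/2)(3.1875)(25.5) = 40.6406.

40.64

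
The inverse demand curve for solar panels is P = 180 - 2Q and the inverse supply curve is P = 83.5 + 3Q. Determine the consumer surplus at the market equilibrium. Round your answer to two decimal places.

372.49

Setting demand equal to supply, 96.5 = 5Q, so Q* = 19.3 and P* = 141.4.
CS is the area between the demand curve and P* from 0 to Q*: (1/2)(19.3)(38.6) = 372.49.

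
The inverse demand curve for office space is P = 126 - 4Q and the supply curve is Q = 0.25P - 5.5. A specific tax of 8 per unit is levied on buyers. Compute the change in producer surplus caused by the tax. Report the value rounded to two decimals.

Rewriting supply in inverse form: P = 22 + 4Q.
Pre-tax equilibrium: 126 - 4Q = 22 + 4Q gives Q* = 13, P* = 74.
A tax on buyers shifts demand down by 8: (126 - 8) - 4Q = 22 + 4Q, so Q_t = 12. Buyers pay P_b = 78; sellers receive P_s = P_b - 8 = 70.
PS falls from (1/2)(13)(52) = 338 to (1/2)(12)(48) = 288, a change of -50.

-50.00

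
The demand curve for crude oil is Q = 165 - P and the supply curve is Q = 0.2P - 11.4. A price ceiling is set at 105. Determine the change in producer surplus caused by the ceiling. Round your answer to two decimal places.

-579.60

Rewriting demand in inverse form: P = 165 - Q.
Rewriting supply in inverse form: P = 57 + 5Q.
Free-market equilibrium: 165 - Q = 57 + 5Q gives Q* = 18, P* = 147.
At the ceiling price 105, quantity supplied is (105 - 57)/5 = 9.6; supply is the short side, so Q = 9.6 trades at P = 105.
PS goes from (1/2)(18)(90) = 810 to 230.4 (computed as (105 - 57)(9.6) - (1/2)(5)(9.6)^2), a change of -579.6.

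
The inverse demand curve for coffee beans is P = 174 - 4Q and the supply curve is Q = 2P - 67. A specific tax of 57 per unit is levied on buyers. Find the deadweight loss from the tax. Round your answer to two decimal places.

Rewriting supply in inverse form: P = 33.5 + 0.5Q.
Without the tax, 174 - 4Q = 33.5 + 0.5Q so Q* = 31.2222 and P* = 49.1111.
With the tax, buyers' net willingness to pay falls by 57: (174 - 57) - 4Q = 33.5 + 0.5Q, so Q_t = 18.5556. Buyers pay P_b = 99.7778; sellers receive P_s = P_b - 57 = 42.7778.
The welfare triangle lost has base Q* - Q_t = 12.6667 and height t = 57, so DWL = (1/2)(12.6667)(57) = 361.

361.00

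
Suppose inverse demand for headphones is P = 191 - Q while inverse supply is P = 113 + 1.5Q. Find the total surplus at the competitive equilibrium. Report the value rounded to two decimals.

1216.80

Set 191 - Q = 113 + 1.5Q, which gives 78 = 2.5Q, so Q* = 31.2 and P* = 191 - (31.2) = 159.8.
Total surplus is the full triangle between the curves from 0 to Q*: (1/2)(31.2)(191 - 113) = 1216.8.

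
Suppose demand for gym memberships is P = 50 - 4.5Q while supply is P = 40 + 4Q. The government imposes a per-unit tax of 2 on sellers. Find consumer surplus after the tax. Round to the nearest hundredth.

Pre-tax equilibrium: 50 - 4.5Q = 40 + 4Q gives Q* = 1.1765, P* = 44.7059.
With the tax, sellers need 2 more per unit: 50 - 4.5Q = 40 + 4Q + 2, so Q_t = 0.9412. Buyers pay P_b = 45.7647; sellers receive P_s = P_b - 2 = 43.7647.
Consumer surplus is the triangle under demand above P_b: (1/2)(0.9412)(50 - 45.7647) = 1.9931.

1.99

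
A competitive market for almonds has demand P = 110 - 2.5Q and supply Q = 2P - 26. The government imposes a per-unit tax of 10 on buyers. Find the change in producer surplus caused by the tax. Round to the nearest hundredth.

-51.11

Rewriting supply in inverse form: P = 13 + 0.5Q.
Pre-tax equilibrium: 110 - 2.5Q = 13 + 0.5Q gives Q* = 32.3333, P* = 29.1667.
With the tax, buyers' net willingness to pay falls by 10: (110 - 10) - 2.5Q = 13 + 0.5Q, so Q_t = 29. Buyers pay P_b = 37.5; sellers receive P_s = P_b - 10 = 27.5.
PS falls from (1/2)(32.3333)(16.1667) = 261.3611 to (1/2)(29)(14.5) = 210.25, a change of -51.1111.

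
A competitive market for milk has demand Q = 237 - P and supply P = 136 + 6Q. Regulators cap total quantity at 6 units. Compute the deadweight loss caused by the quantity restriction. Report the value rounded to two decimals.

248.64

Rewriting demand in inverse form: P = 237 - Q.
Unrestricted equilibrium: Q* = (237 - 136)/(1 + 6) = 14.4286.
At Q = 6 the demand price is 237 - (6) = 231 and the supply price is 136 + 6(6) = 172.
Deadweight loss is the triangle between the curves from 6 to 14.4286: (1/2)(231 - 172)(14.4286 - 6) = 248.6429.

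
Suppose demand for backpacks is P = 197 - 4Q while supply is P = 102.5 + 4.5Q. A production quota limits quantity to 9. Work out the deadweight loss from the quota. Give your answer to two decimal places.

19.06

Without the quota, 197 - 4Q = 102.5 + 4.5Q gives Q* = 11.1176.
At Q = 9 the demand price is 197 - 4(9) = 161 and the supply price is 102.5 + 4.5(9) = 143.
DWL = (1/2)(gap between curves at 9) x (Q* - 9) = (1/2)(18)(2.1176) = 19.0588.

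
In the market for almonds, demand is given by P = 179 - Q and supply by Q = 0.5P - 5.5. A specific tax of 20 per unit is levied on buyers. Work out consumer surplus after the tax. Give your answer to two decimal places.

1216.89

Rewriting supply in inverse form: P = 11 + 2Q.
Pre-tax equilibrium: 179 - Q = 11 + 2Q gives Q* = 56, P* = 123.
With the tax, buyers' net willingness to pay falls by 20: (179 - 20) - Q = 11 + 2Q, so Q_t = 49.3333. Buyers pay P_b = 129.6667; sellers receive P_s = P_b - 20 = 109.6667.
Consumer surplus is the triangle under demand above P_b: (1/2)(49.3333)(179 - 129.6667) = 1216.8889.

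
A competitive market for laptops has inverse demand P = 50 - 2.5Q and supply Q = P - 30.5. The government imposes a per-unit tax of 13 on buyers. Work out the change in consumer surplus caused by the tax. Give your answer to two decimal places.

-34.49

Rewriting supply in inverse form: P = 30.5 + Q.
Without the tax, 50 - 2.5Q = 30.5 + Q so Q* = 5.5714 and P* = 36.0714.
With the tax, buyers' net willingness to pay falls by 13: (50 - 13) - 2.5Q = 30.5 + Q, so Q_t = 1.8571. Buyers pay P_b = 45.3571; sellers receive P_s = P_b - 13 = 32.3571.
Consumers lose the trapezoid between P* and P_b out to Q_t plus the triangle from Q_t to Q*: change in CS = 4.3112 - 38.801 = -34.4898.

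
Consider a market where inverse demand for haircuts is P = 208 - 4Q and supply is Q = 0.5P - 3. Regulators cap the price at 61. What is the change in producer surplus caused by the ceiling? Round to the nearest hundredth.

Rewriting supply in inverse form: P = 6 + 2Q.
Without the control, 208 - 4Q = 6 + 2Q so Q* = 33.6667 and P* = 73.3333.
At the ceiling price 61, quantity supplied is (61 - 6)/2 = 27.5; supply is the short side, so Q = 27.5 trades at P = 61.
PS goes from (1/2)(33.6667)(67.3333) = 1133.4444 to 756.25 (computed as (61 - 6)(27.5) - (1/2)(2)(27.5)^2), a change of -377.1944.

-377.19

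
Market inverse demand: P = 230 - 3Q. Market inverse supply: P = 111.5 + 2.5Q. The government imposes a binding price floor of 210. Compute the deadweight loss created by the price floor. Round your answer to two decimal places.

608.79

Free-market equilibrium: 230 - 3Q = 111.5 + 2.5Q gives Q* = 21.5455, P* = 165.3636.
At P = 210, buyers demand (230 - 210)/3 = 6.6667 while sellers would supply more, so the quantity traded is 6.6667 at price 210.
At Q = 6.6667 the demand price is 210 and the supply price is 128.1667. Deadweight loss is the triangle between the curves from 6.6667 to 21.5455: (1/2)(210 - 128.1667)(21.5455 - 6.6667) = 608.7904.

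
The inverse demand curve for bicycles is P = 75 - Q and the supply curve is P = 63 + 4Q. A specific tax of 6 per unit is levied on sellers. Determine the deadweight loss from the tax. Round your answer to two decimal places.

Without the tax, 75 - Q = 63 + 4Q so Q* = 2.4 and P* = 72.6.
A tax on sellers shifts supply up by 6: 75 - Q = 63 + 4Q + 6, so Q_t = 1.2. Buyers pay P_b = 73.8; sellers receive P_s = P_b - 6 = 67.8.
The welfare triangle lost has base Q* - Q_t = 1.2 and height t = 6, so DWL = (1/2)(1.2)(6) = 3.6.

3.60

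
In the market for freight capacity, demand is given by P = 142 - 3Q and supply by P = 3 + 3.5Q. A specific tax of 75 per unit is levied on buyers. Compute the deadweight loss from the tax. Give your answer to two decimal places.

432.69

Pre-tax equilibrium: 142 - 3Q = 3 + 3.5Q gives Q* = 21.3846, P* = 77.8462.
With the tax, buyers' net willingness to pay falls by 75: (142 - 75) - 3Q = 3 + 3.5Q, so Q_t = 9.8462. Buyers pay P_b = 112.4615; sellers receive P_s = P_b - 75 = 37.4615.
Deadweight loss is the triangle between the curves from Q_t to Q*: (1/2)(21.3846 - 9.8462)(75) = 432.6923.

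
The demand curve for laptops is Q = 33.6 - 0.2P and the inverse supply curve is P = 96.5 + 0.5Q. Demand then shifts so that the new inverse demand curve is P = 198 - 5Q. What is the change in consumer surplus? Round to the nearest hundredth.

428.93

Rewriting demand in inverse form: P = 168 - 5Q.
Initial equilibrium: Q_0 = 13, P_0 = 103; CS_0 = (1/2)(13)(65) = 422.5, PS_0 = (1/2)(13)(6.5) = 42.25.
New equilibrium: 198 - 5Q = 96.5 + 0.5Q gives Q_1 = 18.4545, P_1 = 105.7273; CS_1 = 851.4256, PS_1 = 85.1426.
Change in consumer surplus = 851.4256 - 422.5 = 428.9256.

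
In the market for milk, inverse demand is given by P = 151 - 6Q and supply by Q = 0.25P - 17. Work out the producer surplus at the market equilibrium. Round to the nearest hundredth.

137.78

Rewriting supply in inverse form: P = 68 + 4Q.
Setting demand equal to supply, 83 = 10Q, so Q* = 8.3 and P* = 101.2.
Producer surplus is the triangle above supply below P*: (1/2)(8.3)(101.2 - 68) = (1/2)(8.3)(33.2) = 137.78.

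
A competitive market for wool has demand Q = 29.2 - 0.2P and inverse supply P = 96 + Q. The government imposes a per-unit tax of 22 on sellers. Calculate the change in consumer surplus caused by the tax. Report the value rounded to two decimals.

-119.17

Rewriting demand in inverse form: P = 146 - 5Q.
Without the tax, 146 - 5Q = 96 + Q so Q* = 8.3333 and P* = 104.3333.
With the tax, sellers need 22 more per unit: 146 - 5Q = 96 + Q + 22, so Q_t = 4.6667. Buyers pay P_b = 122.6667; sellers receive P_s = P_b - 22 = 100.6667.
Consumers lose the trapezoid between P* and P_b out to Q_t plus the triangle from Q_t to Q*: change in CS = 54.4444 - 173.6111 = -119.1667.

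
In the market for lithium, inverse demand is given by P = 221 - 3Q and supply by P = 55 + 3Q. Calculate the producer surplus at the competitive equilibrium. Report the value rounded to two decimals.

1148.17

Equilibrium: 221 - 3Q = 55 + 3Q, so Q* = 27.6667 and P* = 138.
Producer surplus is the triangle above supply below P*: (1/2)(27.6667)(138 - 55) = (1/2)(27.6667)(83) = 1148.1667.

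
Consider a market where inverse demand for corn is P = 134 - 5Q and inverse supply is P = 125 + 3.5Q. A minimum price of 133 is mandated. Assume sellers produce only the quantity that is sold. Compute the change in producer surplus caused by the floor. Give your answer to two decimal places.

-0.43

Without the control, 134 - 5Q = 125 + 3.5Q so Q* = 1.0588 and P* = 128.7059.
At P = 133, buyers demand (134 - 133)/5 = 0.2 while sellers would supply more, so the quantity traded is 0.2 at price 133.
PS goes from (1/2)(1.0588)(3.7059) = 1.9619 to 1.53 (computed as (133 - 125)(0.2) - (1/2)(3.5)(0.2)^2), a change of -0.4319.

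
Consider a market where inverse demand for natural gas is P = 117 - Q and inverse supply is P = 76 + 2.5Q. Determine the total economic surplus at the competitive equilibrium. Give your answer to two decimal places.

Setting demand equal to supply, 41 = 3.5Q, so Q* = 11.7143 and P* = 105.2857.
CS = (1/2)(11.7143)(11.7143) = 68.6122 and PS = (1/2)(11.7143)(29.2857) = 171.5306, so total surplus = 240.1429.

240.14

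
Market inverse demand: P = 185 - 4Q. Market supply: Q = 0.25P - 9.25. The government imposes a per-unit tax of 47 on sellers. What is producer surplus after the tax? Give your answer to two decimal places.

Rewriting supply in inverse form: P = 37 + 4Q.
Pre-tax equilibrium: 185 - 4Q = 37 + 4Q gives Q* = 18.5, P* = 111.
A tax on sellers shifts supply up by 47: 185 - 4Q = 37 + 4Q + 47, so Q_t = 12.625. Buyers pay P_b = 134.5; sellers receive P_s = P_b - 47 = 87.5.
Producer surplus is the triangle above supply below P_s: (1/2)(12.625)(87.5 - 37) = 318.7812.

318.78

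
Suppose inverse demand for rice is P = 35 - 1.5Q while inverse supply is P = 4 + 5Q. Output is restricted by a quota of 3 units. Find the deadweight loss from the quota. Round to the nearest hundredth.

10.17

Without the quota, 35 - 1.5Q = 4 + 5Q gives Q* = 4.7692.
At Q = 3 the demand price is 35 - 1.5(3) = 30.5 and the supply price is 4 + 5(3) = 19.
DWL = (1/2)(gap between curves at 3) x (Q* - 3) = (1/2)(11.5)(1.7692) = 10.1731.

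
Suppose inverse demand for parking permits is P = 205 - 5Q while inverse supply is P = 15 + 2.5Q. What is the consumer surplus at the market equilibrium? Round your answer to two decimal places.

1604.44

Set 205 - 5Q = 15 + 2.5Q, which gives 190 = 7.5Q, so Q* = 25.3333 and P* = 205 - 5(25.3333) = 78.3333.
The demand choke price is 205, so CS = (1/2)(Q*)(205 - P*) = (1/2)(25.3333)(126.6667) = 1604.4444.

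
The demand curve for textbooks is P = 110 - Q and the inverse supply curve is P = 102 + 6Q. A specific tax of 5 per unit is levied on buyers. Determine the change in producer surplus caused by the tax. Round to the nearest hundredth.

Without the tax, 110 - Q = 102 + 6Q so Q* = 1.1429 and P* = 108.8571.
A tax on buyers shifts demand down by 5: (110 - 5) - Q = 102 + 6Q, so Q_t = 0.4286. Buyers pay P_b = 109.5714; sellers receive P_s = P_b - 5 = 104.5714.
PS falls from (1/2)(1.1429)(6.8571) = 3.9184 to (1/2)(0.4286)(2.5714) = 0.551, a change of -3.3673.

-3.37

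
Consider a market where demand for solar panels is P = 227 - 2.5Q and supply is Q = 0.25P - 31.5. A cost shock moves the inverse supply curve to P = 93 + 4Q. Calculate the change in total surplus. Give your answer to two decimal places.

596.54

Rewriting supply in inverse form: P = 126 + 4Q.
Initial equilibrium: Q_0 = 15.5385, P_0 = 188.1538; CS_0 = (1/2)(15.5385)(38.8462) = 301.8047, PS_0 = (1/2)(15.5385)(62.1538) = 482.8876.
New equilibrium: 227 - 2.5Q = 93 + 4Q gives Q_1 = 20.6154, P_1 = 175.4615; CS_1 = 531.2426, PS_1 = 849.9882.
Change in total surplus = (531.2426 + 849.9882) - (301.8047 + 482.8876) = 596.5385.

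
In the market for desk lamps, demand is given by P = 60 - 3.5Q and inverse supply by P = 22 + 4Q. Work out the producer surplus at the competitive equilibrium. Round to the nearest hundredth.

51.34

Setting demand equal to supply, 38 = 7.5Q, so Q* = 5.0667 and P* = 42.2667.
PS is the area between P* and the supply curve from 0 to Q*: (1/2)(5.0667)(20.2667) = 51.3422.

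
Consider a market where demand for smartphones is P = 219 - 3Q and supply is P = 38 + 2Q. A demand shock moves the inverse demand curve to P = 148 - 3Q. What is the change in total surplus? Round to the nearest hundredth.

Initial equilibrium: Q_0 = 36.2, P_0 = 110.4; CS_0 = (1/2)(36.2)(108.6) = 1965.66, PS_0 = (1/2)(36.2)(72.4) = 1310.44.
New equilibrium: 148 - 3Q = 38 + 2Q gives Q_1 = 22, P_1 = 82; CS_1 = 726, PS_1 = 484.
Change in total surplus = (726 + 484) - (1965.66 + 1310.44) = -2066.1.

-2066.10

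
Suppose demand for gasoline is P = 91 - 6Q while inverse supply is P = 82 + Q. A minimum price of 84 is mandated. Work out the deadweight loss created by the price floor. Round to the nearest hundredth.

0.05

Without the control, 91 - 6Q = 82 + Q so Q* = 1.2857 and P* = 83.2857.
At the floor price 84, quantity demanded is (91 - 84)/6 = 1.1667; demand is the short side, so Q = 1.1667 trades at P = 84.
At Q = 1.1667 the demand price is 84 and the supply price is 83.1667. Deadweight loss is the triangle between the curves from 1.1667 to 1.2857: (1/2)(84 - 83.1667)(1.2857 - 1.1667) = 0.0496.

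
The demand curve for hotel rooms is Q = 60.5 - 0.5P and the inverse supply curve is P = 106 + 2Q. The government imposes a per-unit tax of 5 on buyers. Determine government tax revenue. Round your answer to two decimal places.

Rewriting demand in inverse form: P = 121 - 2Q.
Pre-tax equilibrium: 121 - 2Q = 106 + 2Q gives Q* = 3.75, P* = 113.5.
With the tax, buyers' net willingness to pay falls by 5: (121 - 5) - 2Q = 106 + 2Q, so Q_t = 2.5. Buyers pay P_b = 116; sellers receive P_s = P_b - 5 = 111.
Tax revenue = t x Q_t = 5 x 2.5 = 12.5.

12.50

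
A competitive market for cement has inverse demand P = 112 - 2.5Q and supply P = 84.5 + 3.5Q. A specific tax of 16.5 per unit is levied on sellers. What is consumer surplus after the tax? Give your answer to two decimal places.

4.20

Without the tax, 112 - 2.5Q = 84.5 + 3.5Q so Q* = 4.5833 and P* = 100.5417.
A tax on sellers shifts supply up by 16.5: 112 - 2.5Q = 84.5 + 3.5Q + 16.5, so Q_t = 1.8333. Buyers pay P_b = 107.4167; sellers receive P_s = P_b - 16.5 = 90.9167.
CS = (1/2)(Q_t)(112 - P_b) = (1/2)(1.8333)(4.5833) = 4.2014.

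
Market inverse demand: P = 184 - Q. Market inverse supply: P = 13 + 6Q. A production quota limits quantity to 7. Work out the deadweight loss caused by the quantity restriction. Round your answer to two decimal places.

1063.14

Unrestricted equilibrium: Q* = (184 - 13)/(1 + 6) = 24.4286.
At Q = 7 the demand price is 184 - (7) = 177 and the supply price is 13 + 6(7) = 55.
DWL = (1/2)(gap between curves at 7) x (Q* - 7) = (1/2)(122)(17.4286) = 1063.1429.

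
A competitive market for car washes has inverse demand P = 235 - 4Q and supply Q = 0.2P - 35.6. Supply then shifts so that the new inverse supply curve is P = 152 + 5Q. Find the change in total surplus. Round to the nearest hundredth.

202.22

Rewriting supply in inverse form: P = 178 + 5Q.
Initial equilibrium: Q_0 = 6.3333, P_0 = 209.6667; CS_0 = (1/2)(6.3333)(25.3333) = 80.2222, PS_0 = (1/2)(6.3333)(31.6667) = 100.2778.
New equilibrium: 235 - 4Q = 152 + 5Q gives Q_1 = 9.2222, P_1 = 198.1111; CS_1 = 170.0988, PS_1 = 212.6235.
Change in total surplus = (170.0988 + 212.6235) - (80.2222 + 100.2778) = 202.2222.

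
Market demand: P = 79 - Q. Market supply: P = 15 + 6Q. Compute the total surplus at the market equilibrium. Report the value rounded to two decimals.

292.57

Equilibrium: 79 - Q = 15 + 6Q, so Q* = 9.1429 and P* = 69.8571.
Total surplus is the full triangle between the curves from 0 to Q*: (1/2)(9.1429)(79 - 15) = 292.5714.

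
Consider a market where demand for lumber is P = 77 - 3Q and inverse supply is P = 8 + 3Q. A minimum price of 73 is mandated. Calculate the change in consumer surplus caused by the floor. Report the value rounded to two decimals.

-195.71

Without the control, 77 - 3Q = 8 + 3Q so Q* = 11.5 and P* = 42.5.
At P = 73, buyers demand (77 - 73)/3 = 1.3333 while sellers would supply more, so the quantity traded is 1.3333 at price 73.
CS goes from (1/2)(11.5)(34.5) = 198.375 to 2.6667 (computed as (77 - 73)(1.3333) - (1/2)(3)(1.3333)^2), a change of -195.7083.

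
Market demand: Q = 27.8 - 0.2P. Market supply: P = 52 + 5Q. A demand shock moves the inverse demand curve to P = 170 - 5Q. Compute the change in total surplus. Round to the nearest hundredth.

Rewriting demand in inverse form: P = 139 - 5Q.
Initial equilibrium: Q_0 = 8.7, P_0 = 95.5; CS_0 = (1/2)(8.7)(43.5) = 189.225, PS_0 = (1/2)(8.7)(43.5) = 189.225.
New equilibrium: 170 - 5Q = 52 + 5Q gives Q_1 = 11.8, P_1 = 111; CS_1 = 348.1, PS_1 = 348.1.
Change in total surplus = (348.1 + 348.1) - (189.225 + 189.225) = 317.75.

317.75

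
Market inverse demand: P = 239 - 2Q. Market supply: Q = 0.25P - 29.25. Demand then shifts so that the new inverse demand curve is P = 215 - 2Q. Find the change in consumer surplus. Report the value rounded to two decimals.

-146.67

Rewriting supply in inverse form: P = 117 + 4Q.
Initial equilibrium: Q_0 = 20.3333, P_0 = 198.3333; CS_0 = (1/2)(20.3333)(40.6667) = 413.4444, PS_0 = (1/2)(20.3333)(81.3333) = 826.8889.
New equilibrium: 215 - 2Q = 117 + 4Q gives Q_1 = 16.3333, P_1 = 182.3333; CS_1 = 266.7778, PS_1 = 533.5556.
Change in consumer surplus = 266.7778 - 413.4444 = -146.6667.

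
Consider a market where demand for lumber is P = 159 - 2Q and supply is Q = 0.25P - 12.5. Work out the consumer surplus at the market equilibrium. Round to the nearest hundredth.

330.03

Rewriting supply in inverse form: P = 50 + 4Q.
Setting demand equal to supply, 109 = 6Q, so Q* = 18.1667 and P* = 122.6667.
Consumer surplus is the triangle under demand above P*: (1/2)(18.1667)(159 - 122.6667) = (1/2)(18.1667)(36.3333) = 330.0278.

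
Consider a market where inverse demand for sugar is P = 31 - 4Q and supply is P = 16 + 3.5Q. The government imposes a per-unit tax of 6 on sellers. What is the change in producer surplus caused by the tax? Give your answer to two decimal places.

-4.48

Without the tax, 31 - 4Q = 16 + 3.5Q so Q* = 2 and P* = 23.
A tax on sellers shifts supply up by 6: 31 - 4Q = 16 + 3.5Q + 6, so Q_t = 1.2. Buyers pay P_b = 26.2; sellers receive P_s = P_b - 6 = 20.2.
Producers lose the trapezoid between P_s and P* out to Q_t plus the triangle from Q_t to Q*: change in PS = 2.52 - 7 = -4.48.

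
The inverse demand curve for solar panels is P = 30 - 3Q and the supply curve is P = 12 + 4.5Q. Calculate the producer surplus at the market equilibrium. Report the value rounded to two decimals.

12.96

Setting demand equal to supply, 18 = 7.5Q, so Q* = 2.4 and P* = 22.8.
PS is the area between P* and the supply curve from 0 to Q*: (1/2)(2.4)(10.8) = 12.96.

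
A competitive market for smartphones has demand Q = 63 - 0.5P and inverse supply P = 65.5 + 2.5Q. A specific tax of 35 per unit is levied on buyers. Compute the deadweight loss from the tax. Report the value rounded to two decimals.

Rewriting demand in inverse form: P = 126 - 2Q.
Without the tax, 126 - 2Q = 65.5 + 2.5Q so Q* = 13.4444 and P* = 99.1111.
With the tax, buyers' net willingness to pay falls by 35: (126 - 35) - 2Q = 65.5 + 2.5Q, so Q_t = 5.6667. Buyers pay P_b = 114.6667; sellers receive P_s = P_b - 35 = 79.6667.
The welfare triangle lost has base Q* - Q_t = 7.7778 and height t = 35, so DWL = (1/2)(7.7778)(35) = 136.1111.

136.11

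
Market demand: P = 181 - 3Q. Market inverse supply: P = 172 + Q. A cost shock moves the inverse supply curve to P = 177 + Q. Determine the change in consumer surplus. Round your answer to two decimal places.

-6.09

Initial equilibrium: Q_0 = 2.25, P_0 = 174.25; CS_0 = (1/2)(2.25)(6.75) = 7.5938, PS_0 = (1/2)(2.25)(2.25) = 2.5312.
New equilibrium: 181 - 3Q = 177 + Q gives Q_1 = 1, P_1 = 178; CS_1 = 1.5, PS_1 = 0.5.
Change in consumer surplus = 1.5 - 7.5938 = -6.0938.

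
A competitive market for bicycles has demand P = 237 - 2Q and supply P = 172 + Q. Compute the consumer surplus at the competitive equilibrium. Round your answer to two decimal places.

469.44

Set 237 - 2Q = 172 + Q, which gives 65 = 3Q, so Q* = 21.6667 and P* = 237 - 2(21.6667) = 193.6667.
CS is the area between the demand curve and P* from 0 to Q*: (1/2)(21.6667)(43.3333) = 469.4444.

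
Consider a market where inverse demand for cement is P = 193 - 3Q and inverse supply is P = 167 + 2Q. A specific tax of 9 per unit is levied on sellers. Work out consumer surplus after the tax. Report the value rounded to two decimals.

Pre-tax equilibrium: 193 - 3Q = 167 + 2Q gives Q* = 5.2, P* = 177.4.
A tax on sellers shifts supply up by 9: 193 - 3Q = 167 + 2Q + 9, so Q_t = 3.4. Buyers pay P_b = 182.8; sellers receive P_s = P_b - 9 = 173.8.
Consumer surplus is the triangle under demand above P_b: (1/2)(3.4)(193 - 182.8) = 17.34.

17.34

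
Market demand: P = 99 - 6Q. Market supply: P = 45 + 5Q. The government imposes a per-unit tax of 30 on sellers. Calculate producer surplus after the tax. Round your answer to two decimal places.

Without the tax, 99 - 6Q = 45 + 5Q so Q* = 4.9091 and P* = 69.5455.
A tax on sellers shifts supply up by 30: 99 - 6Q = 45 + 5Q + 30, so Q_t = 2.1818. Buyers pay P_b = 85.9091; sellers receive P_s = P_b - 30 = 55.9091.
PS = (1/2)(Q_t)(P_s - 45) = (1/2)(2.1818)(10.9091) = 11.9008.

11.90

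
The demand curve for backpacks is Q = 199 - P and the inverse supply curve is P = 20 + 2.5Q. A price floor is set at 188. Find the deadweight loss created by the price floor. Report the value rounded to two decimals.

2820.04

Rewriting demand in inverse form: P = 199 - Q.
Without the control, 199 - Q = 20 + 2.5Q so Q* = 51.1429 and P* = 147.8571.
At P = 188, buyers demand (199 - 188)/1 = 11 while sellers would supply more, so the quantity traded is 11 at price 188.
At Q = 11 the demand price is 188 and the supply price is 47.5. Deadweight loss is the triangle between the curves from 11 to 51.1429: (1/2)(188 - 47.5)(51.1429 - 11) = 2820.0357.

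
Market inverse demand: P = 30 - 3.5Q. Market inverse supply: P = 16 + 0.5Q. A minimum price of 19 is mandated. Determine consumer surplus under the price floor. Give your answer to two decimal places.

Free-market equilibrium: 30 - 3.5Q = 16 + 0.5Q gives Q* = 3.5, P* = 17.75.
At P = 19, buyers demand (30 - 19)/3.5 = 3.1429 while sellers would supply more, so the quantity traded is 3.1429 at price 19.
CS is the triangle under demand above 19: (1/2)(3.1429)(30 - 19) = 17.2857.

17.29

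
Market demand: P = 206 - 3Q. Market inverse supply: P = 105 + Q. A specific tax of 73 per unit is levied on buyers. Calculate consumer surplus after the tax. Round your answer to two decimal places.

73.50

Pre-tax equilibrium: 206 - 3Q = 105 + Q gives Q* = 25.25, P* = 130.25.
With the tax, buyers' net willingness to pay falls by 73: (206 - 73) - 3Q = 105 + Q, so Q_t = 7. Buyers pay P_b = 185; sellers receive P_s = P_b - 73 = 112.
CS = (1/2)(Q_t)(206 - P_b) = (1/2)(7)(21) = 73.5.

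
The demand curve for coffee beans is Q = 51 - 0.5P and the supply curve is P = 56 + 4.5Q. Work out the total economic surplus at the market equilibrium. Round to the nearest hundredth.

Rewriting demand in inverse form: P = 102 - 2Q.
Set 102 - 2Q = 56 + 4.5Q, which gives 46 = 6.5Q, so Q* = 7.0769 and P* = 102 - 2(7.0769) = 87.8462.
CS = (1/2)(7.0769)(14.1538) = 50.0828 and PS = (1/2)(7.0769)(31.8462) = 112.6864, so total surplus = 162.7692.

162.77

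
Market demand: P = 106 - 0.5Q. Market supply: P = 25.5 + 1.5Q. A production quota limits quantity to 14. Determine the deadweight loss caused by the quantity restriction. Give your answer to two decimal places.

Unrestricted equilibrium: Q* = (106 - 25.5)/(0.5 + 1.5) = 40.25.
At Q = 14 the demand price is 106 - 0.5(14) = 99 and the supply price is 25.5 + 1.5(14) = 46.5.
DWL = (1/2)(gap between curves at 14) x (Q* - 14) = (1/2)(52.5)(26.25) = 689.0625.

689.06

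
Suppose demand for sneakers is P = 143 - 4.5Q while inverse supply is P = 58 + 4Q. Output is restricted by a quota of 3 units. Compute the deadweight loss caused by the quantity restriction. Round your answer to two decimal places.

208.25

Without the quota, 143 - 4.5Q = 58 + 4Q gives Q* = 10.
At Q = 3 the demand price is 143 - 4.5(3) = 129.5 and the supply price is 58 + 4(3) = 70.
Deadweight loss is the triangle between the curves from 3 to 10: (1/2)(129.5 - 70)(10 - 3) = 208.25.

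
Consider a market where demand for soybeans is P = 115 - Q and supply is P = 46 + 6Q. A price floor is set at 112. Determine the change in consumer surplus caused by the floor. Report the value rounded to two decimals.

-44.08

Without the control, 115 - Q = 46 + 6Q so Q* = 9.8571 and P* = 105.1429.
At the floor price 112, quantity demanded is (115 - 112)/1 = 3; demand is the short side, so Q = 3 trades at P = 112.
CS goes from (1/2)(9.8571)(9.8571) = 48.5816 to 4.5 (computed as (115 - 112)(3) - (1/2)(1)(3)^2), a change of -44.0816.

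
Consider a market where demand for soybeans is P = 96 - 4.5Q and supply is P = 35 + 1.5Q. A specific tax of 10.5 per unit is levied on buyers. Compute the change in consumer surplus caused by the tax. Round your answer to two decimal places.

-73.17

Pre-tax equilibrium: 96 - 4.5Q = 35 + 1.5Q gives Q* = 10.1667, P* = 50.25.
A tax on buyers shifts demand down by 10.5: (96 - 10.5) - 4.5Q = 35 + 1.5Q, so Q_t = 8.4167. Buyers pay P_b = 58.125; sellers receive P_s = P_b - 10.5 = 47.625.
CS falls from (1/2)(10.1667)(45.75) = 232.5625 to (1/2)(8.4167)(37.875) = 159.3906, a change of -73.1719.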